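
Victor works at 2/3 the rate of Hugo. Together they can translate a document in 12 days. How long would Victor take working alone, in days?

30 days

Let Hugo's rate be r; then Victor's rate is (2/3)r, so together (2/3 + 1)r = (5/3)r = 1/12.
Thus r = 1/20 per day.
Hugo alone: 20 days; Victor alone: 30 days.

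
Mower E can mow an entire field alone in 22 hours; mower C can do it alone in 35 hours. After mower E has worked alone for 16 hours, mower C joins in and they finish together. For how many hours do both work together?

70/19 hours

In 16 hours mower E does 16/22 = 8/11 of the job, leaving 3/11.
Mower E and mower C together work at 57/770 per hour, so finishing takes 3/11 ÷ 57/770 = 70/19 hours.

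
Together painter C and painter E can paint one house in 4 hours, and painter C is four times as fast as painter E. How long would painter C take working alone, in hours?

Let painter E's rate be r; then painter C's rate is 4r, so together (4 + 1)r = 5r = 1/4.
Thus r = 1/20 per hour.
Painter E alone: 20 hours; painter C alone: 5 hours.

5 hours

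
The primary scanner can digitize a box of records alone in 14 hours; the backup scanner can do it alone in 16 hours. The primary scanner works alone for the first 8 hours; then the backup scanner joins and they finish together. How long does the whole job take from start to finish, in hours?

In 8 hours the primary scanner does 8/14 = 4/7 of the job, leaving 3/7.
The primary scanner and the backup scanner together work at 15/112 per hour, so finishing takes 3/7 ÷ 15/112 = 16/5 hours.
Total time = 8 + 16/5 = 56/5 hours.

56/5 hours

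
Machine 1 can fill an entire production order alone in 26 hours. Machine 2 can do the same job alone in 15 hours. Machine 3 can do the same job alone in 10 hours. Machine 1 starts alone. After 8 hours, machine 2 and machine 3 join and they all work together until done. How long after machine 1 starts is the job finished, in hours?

In the first 8 hours machine 1 alone does 8/26 = 4/13 of the job, leaving 9/13.
Once everyone is working, combined rate: 1/26 + 1/15 + 1/10 = (15 + 26 + 39)/390 = 80/390 = 8/39 per hour.
Remaining 9/13 at 8/39 per hour takes 27/8 hours.
Total from the start = 8 + 27/8 = 91/8 hours.

91/8 hours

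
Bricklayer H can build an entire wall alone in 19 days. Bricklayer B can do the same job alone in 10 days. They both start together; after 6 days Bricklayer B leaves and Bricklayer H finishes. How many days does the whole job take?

38/5 days

In the first 6 days the combined rate is 29/190, so 87/95 of the job is done, leaving 8/95.
After Bricklayer B leaves the rate is 1/19 per day; the remaining 8/95 takes 8/5 days.
Total = 6 + 8/5 = 38/5 days.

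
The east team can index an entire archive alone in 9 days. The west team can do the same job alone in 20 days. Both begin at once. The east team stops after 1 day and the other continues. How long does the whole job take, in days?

160/9 days

In the first 1 day the combined rate is 29/180, so 29/180 of the job is done, leaving 151/180.
After the east team leaves the rate is 1/20 per day; the remaining 151/180 takes 151/9 days.
Total = 1 + 151/9 = 160/9 days.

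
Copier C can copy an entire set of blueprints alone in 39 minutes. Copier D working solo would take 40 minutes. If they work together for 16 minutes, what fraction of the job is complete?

158/195

Combined rate: 1/39 + 1/40 = (40 + 39)/1560 = 79/1560 per minute.
In 16 minutes they complete 16·79/1560 = 158/195 of the job.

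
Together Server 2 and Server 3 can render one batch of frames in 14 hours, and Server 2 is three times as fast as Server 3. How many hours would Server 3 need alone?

Let Server 3's rate be r; then Server 2's rate is 3r, so together (3 + 1)r = 4r = 1/14.
Thus r = 1/56 per hour.
Server 3 alone: 56 hours; Server 2 alone: 56/3 hours.

56 hours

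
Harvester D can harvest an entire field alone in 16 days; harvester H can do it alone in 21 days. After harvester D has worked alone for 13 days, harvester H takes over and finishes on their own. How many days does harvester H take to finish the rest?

63/16 days

In 13 days harvester D does 13/16 of the job, leaving 3/16.
Harvester H works at 1/21 per day, so finishing takes 3/16 ÷ 1/21 = 63/16 days.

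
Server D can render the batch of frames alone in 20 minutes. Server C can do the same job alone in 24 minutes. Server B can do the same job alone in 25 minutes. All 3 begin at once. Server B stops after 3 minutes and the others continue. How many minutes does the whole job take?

In the first 3 minutes the combined rate is 79/600, so 79/200 of the job is done, leaving 121/200.
After Server B leaves the rate is 11/120 per minute; the remaining 121/200 takes 33/5 minutes.
Total = 3 + 33/5 = 48/5 minutes.

48/5 minutes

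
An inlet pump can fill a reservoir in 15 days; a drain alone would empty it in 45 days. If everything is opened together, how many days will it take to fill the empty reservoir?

Net rate = 1/15 − 1/45 = (3 − 1)/45 = 2/45 per day.
Filling time = 1 ÷ (2/45) = 45/2 days.

45/2 days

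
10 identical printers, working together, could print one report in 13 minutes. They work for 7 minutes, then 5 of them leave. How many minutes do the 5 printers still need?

One printer does 1/130 of the job per minute.
After 7 minutes with 10 printers, 7/13 is done (6/13 left).
With 5 printers the rate is 5/130 = 1/26, so the rest takes 6/13 ÷ 1/26 = 12 minutes.

12 minutes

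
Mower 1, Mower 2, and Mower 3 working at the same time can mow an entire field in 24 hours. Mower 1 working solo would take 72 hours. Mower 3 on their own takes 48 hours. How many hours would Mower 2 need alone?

144 hours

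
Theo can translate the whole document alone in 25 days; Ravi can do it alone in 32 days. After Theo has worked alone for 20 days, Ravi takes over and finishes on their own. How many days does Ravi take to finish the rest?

32/5 days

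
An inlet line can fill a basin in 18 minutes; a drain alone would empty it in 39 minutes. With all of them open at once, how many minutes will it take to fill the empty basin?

Net rate = 1/18 − 1/39 = (13 − 6)/234 = 7/234 per minute.
Filling time = 1 ÷ (7/234) = 234/7 minutes.

234/7 minutes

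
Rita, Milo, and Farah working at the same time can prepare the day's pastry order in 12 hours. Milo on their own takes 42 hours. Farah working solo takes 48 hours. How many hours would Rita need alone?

Combined rate is 1/12 per hour.
Known contribution: 1/42 + 1/48 = (8 + 7)/336 = 15/336 = 5/112 per hour.
So Rita's rate is 1/12 − 5/112 = 13/336, meaning 336/13 hours alone.

336/13 hours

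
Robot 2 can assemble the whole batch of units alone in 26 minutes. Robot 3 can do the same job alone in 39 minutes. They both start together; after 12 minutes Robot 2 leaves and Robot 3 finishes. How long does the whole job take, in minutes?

21 minutes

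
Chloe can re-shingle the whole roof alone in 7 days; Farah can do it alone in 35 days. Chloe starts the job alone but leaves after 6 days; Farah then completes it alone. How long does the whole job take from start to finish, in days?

11 days

In 6 days Chloe does 6/7 of the job, leaving 1/7.
Farah works at 1/35 per day, so finishing takes 1/7 ÷ 1/35 = 5 days.
Total time = 6 + 5 = 11 days.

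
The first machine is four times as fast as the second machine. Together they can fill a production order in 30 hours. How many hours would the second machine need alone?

Let the second machine's rate be r; then the first machine's rate is 4r, so together (4 + 1)r = 5r = 1/30.
Thus r = 1/150 per hour.
The second machine alone: 150 hours; the first machine alone: 75/2 hours.

150 hours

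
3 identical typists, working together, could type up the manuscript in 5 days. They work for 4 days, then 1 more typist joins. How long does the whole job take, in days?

19/4 days

One typist does 1/15 of the job per day.
After 4 days with 3 typists, 4/5 is done (1/5 left).
With 4 typists the rate is 4/15, so the rest takes 1/5 ÷ 4/15 = 3/4 days.
Total = 4 + 3/4 = 19/4 days.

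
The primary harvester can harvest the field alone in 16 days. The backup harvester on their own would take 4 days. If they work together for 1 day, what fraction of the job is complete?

5/16

Combined rate: 1/16 + 1/4 = (1 + 4)/16 = 5/16 per day.
In 1 day they complete 1·5/16 = 5/16 of the job.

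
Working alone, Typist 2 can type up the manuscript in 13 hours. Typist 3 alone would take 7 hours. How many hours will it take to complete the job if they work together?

With two workers the combined time is the product over the sum: 13·7/(13+7) = 91/20 hours.

91/20 hours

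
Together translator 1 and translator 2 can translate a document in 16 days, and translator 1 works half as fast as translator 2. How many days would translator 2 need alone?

24 days

Let translator 2's rate be r; then translator 1's rate is (1/2)r, so together (1/2 + 1)r = (3/2)r = 1/16.
Thus r = 1/24 per day.
Translator 2 alone: 24 days; translator 1 alone: 48 days.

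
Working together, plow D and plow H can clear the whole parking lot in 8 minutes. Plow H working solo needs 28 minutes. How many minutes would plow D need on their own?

Combined rate is 1/8 per minute.
Known contribution: 1/28 per minute.
So plow D's rate is 1/8 − 1/28 = 5/56, meaning 56/5 minutes alone.

56/5 minutes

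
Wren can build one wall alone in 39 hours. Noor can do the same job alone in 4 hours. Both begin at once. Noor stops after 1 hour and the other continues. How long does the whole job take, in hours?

In the first 1 hour the combined rate is 43/156, so 43/156 of the job is done, leaving 113/156.
After Noor leaves the rate is 1/39 per hour; the remaining 113/156 takes 113/4 hours.
Total = 1 + 113/4 = 117/4 hours.

117/4 hours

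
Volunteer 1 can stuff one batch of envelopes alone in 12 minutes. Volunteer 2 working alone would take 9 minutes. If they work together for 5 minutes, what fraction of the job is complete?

Combined rate: 1/12 + 1/9 = (3 + 4)/36 = 7/36 per minute.
In 5 minutes they complete 5·7/36 = 35/36 of the job.

35/36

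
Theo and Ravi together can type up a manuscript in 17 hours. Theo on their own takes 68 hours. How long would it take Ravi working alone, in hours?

68/3 hours

Combined rate is 1/17 per hour.
Known contribution: 1/68 per hour.
So Ravi's rate is 1/17 − 1/68 = 3/68, meaning 68/3 hours alone.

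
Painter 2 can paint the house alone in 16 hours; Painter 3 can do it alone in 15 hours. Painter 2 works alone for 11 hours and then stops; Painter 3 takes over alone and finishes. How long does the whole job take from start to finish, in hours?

In 11 hours Painter 2 does 11/16 of the job, leaving 5/16.
Painter 3 works at 1/15 per hour, so finishing takes 5/16 ÷ 1/15 = 75/16 hours.
Total time = 11 + 75/16 = 251/16 hours.

251/16 hours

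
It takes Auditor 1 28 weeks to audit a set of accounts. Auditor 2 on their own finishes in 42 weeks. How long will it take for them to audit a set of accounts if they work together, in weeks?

84/5 weeks

With two workers the combined time is the product over the sum: 28·42/(28+42) = 1176/70 = 84/5 weeks.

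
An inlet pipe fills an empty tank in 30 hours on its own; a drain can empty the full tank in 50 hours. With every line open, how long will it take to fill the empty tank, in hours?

Net rate = 1/30 − 1/50 = (5 − 3)/150 = 2/150 = 1/75 per hour.
Filling time = 1 ÷ (1/75) = 75 hours.

75 hours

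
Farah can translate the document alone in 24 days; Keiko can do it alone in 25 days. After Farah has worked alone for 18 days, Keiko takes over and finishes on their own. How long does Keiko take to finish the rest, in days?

25/4 days

In 18 days Farah does 18/24 = 3/4 of the job, leaving 1/4.
Keiko works at 1/25 per day, so finishing takes 1/4 ÷ 1/25 = 25/4 days.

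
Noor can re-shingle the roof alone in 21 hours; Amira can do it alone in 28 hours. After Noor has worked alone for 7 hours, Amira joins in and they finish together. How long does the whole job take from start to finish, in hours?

In 7 hours Noor does 7/21 = 1/3 of the job, leaving 2/3.
Noor and Amira together work at 1/12 per hour, so finishing takes 2/3 ÷ 1/12 = 8 hours.
Total time = 7 + 8 = 15 hours.

15 hours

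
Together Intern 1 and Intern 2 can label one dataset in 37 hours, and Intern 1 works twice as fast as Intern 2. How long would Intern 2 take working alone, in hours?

111 hours

Let Intern 2's rate be r; then Intern 1's rate is 2r, so together (2 + 1)r = 3r = 1/37.
Thus r = 1/111 per hour.
Intern 2 alone: 111 hours; Intern 1 alone: 111/2 hours.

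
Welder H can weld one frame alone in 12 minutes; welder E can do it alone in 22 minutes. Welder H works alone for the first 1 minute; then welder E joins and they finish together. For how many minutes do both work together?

121/17 minutes

In 1 minute welder H does 1/12 of the job, leaving 11/12.
Welder H and welder E together work at 17/132 per minute, so finishing takes 11/12 ÷ 17/132 = 121/17 minutes.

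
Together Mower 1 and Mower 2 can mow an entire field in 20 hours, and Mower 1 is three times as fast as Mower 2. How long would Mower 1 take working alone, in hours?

80/3 hours

Let Mower 2's rate be r; then Mower 1's rate is 3r, so together (3 + 1)r = 4r = 1/20.
Thus r = 1/80 per hour.
Mower 2 alone: 80 hours; Mower 1 alone: 80/3 hours.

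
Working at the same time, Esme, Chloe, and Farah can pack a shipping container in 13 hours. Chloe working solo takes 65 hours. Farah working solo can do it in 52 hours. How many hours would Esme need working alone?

260/11 hours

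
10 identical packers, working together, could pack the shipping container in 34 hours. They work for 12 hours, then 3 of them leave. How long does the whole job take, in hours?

304/7 hours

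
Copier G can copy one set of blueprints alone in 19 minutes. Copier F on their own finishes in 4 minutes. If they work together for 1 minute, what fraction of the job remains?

Combined rate: 1/19 + 1/4 = (4 + 19)/76 = 23/76 per minute.
In 1 minute they complete 1·23/76 = 23/76 of the job.
So 53/76 remains.

53/76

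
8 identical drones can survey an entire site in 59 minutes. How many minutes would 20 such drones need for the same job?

118/5 minutes

Total work is 8·59 = 472 drone-minutes.
With 20 drones: 472/20 = 118/5 minutes.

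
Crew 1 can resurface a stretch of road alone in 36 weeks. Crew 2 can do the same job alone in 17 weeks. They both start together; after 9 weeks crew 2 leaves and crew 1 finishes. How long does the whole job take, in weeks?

288/17 weeks

In the first 9 weeks the combined rate is 53/612, so 53/68 of the job is done, leaving 15/68.
After crew 2 leaves the rate is 1/36 per week; the remaining 15/68 takes 135/17 weeks.
Total = 9 + 135/17 = 288/17 weeks.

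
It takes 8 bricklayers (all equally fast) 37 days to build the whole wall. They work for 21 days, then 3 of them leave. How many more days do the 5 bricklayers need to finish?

One bricklayer does 1/296 of the job per day.
After 21 days with 8 bricklayers, 21/37 is done (16/37 left).
With 5 bricklayers the rate is 5/296, so the rest takes 16/37 ÷ 5/296 = 128/5 days.

128/5 days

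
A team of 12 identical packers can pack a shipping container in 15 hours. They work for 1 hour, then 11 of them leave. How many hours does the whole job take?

169 hours

One packer does 1/180 of the job per hour.
After 1 hour with 12 packers, 1/15 is done (14/15 left).
With 1 packer the rate is 1/180, so the rest takes 14/15 ÷ 1/180 = 168 hours.
Total = 1 + 168 = 169 hours.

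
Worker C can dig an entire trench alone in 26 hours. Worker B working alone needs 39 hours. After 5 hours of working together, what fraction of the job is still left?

Combined rate: 1/26 + 1/39 = (3 + 2)/78 = 5/78 per hour.
In 5 hours they complete 5·5/78 = 25/78 of the job.
So 53/78 remains.

53/78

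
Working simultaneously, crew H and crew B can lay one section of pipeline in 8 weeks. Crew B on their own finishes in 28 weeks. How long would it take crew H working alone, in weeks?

56/5 weeks

Combined rate is 1/8 per week.
Known contribution: 1/28 per week.
So crew H's rate is 1/8 − 1/28 = 5/56, meaning 56/5 weeks alone.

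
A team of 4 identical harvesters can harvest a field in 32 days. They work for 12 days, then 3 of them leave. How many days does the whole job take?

92 days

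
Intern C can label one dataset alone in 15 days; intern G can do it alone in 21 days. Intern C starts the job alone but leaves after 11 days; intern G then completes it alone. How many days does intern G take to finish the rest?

In 11 days intern C does 11/15 of the job, leaving 4/15.
Intern G works at 1/21 per day, so finishing takes 4/15 ÷ 1/21 = 28/5 days.

28/5 days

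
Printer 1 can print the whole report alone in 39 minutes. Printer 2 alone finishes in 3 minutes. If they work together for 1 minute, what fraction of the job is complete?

14/39

Combined rate: 1/39 + 1/3 = (1 + 13)/39 = 14/39 per minute.
In 1 minute they complete 1·14/39 = 14/39 of the job.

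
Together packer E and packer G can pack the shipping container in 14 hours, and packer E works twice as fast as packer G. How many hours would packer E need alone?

Let packer G's rate be r; then packer E's rate is 2r, so together (2 + 1)r = 3r = 1/14.
Thus r = 1/42 per hour.
Packer G alone: 42 hours; packer E alone: 21 hours.

21 hours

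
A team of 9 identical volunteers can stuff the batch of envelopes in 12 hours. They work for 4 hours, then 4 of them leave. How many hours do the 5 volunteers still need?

72/5 hours

One volunteer does 1/108 of the job per hour.
After 4 hours with 9 volunteers, 1/3 is done (2/3 left).
With 5 volunteers the rate is 5/108, so the rest takes 2/3 ÷ 5/108 = 72/5 hours.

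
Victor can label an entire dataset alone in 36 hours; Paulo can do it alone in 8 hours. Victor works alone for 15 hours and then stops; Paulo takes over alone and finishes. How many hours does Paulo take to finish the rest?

14/3 hours

In 15 hours Victor does 15/36 = 5/12 of the job, leaving 7/12.
Paulo works at 1/8 per hour, so finishing takes 7/12 ÷ 1/8 = 14/3 hours.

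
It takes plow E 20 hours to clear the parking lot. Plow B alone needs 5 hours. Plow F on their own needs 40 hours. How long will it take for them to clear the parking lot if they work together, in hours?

40/11 hours

Combined rate: 1/20 + 1/5 + 1/40 = (2 + 8 + 1)/40 = 11/40 per hour.
Time = 1 ÷ (11/40) = 40/11 hours.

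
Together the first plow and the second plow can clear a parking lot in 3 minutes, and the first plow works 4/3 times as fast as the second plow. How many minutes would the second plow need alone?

Let the second plow's rate be r; then the first plow's rate is (4/3)r, so together (4/3 + 1)r = (7/3)r = 1/3.
Thus r = 1/7 per minute.
The second plow alone: 7 minutes; the first plow alone: 21/4 minutes.

7 minutes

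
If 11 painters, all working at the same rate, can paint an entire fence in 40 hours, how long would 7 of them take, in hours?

Total work is 11·40 = 440 painter-hours.
With 7 painters: 440/7 hours.

440/7 hours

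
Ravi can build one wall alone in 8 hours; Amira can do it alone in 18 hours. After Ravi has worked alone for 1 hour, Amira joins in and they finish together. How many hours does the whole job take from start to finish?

In 1 hour Ravi does 1/8 of the job, leaving 7/8.
Ravi and Amira together work at 13/72 per hour, so finishing takes 7/8 ÷ 13/72 = 63/13 hours.
Total time = 1 + 63/13 = 76/13 hours.

76/13 hours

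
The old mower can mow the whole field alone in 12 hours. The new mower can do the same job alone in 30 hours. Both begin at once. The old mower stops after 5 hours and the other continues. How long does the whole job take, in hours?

In the first 5 hours the combined rate is 7/60, so 7/12 of the job is done, leaving 5/12.
After the old mower leaves the rate is 1/30 per hour; the remaining 5/12 takes 25/2 hours.
Total = 5 + 25/2 = 35/2 hours.

35/2 hours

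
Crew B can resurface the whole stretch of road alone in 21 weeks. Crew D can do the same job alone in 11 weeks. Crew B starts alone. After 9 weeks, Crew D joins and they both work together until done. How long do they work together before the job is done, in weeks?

33/8 weeks

In the first 9 weeks Crew B alone does 9/21 = 3/7 of the job, leaving 4/7.
Once everyone is working, combined rate: 1/21 + 1/11 = (11 + 21)/231 = 32/231 per week.
Remaining 4/7 at 32/231 per week takes 33/8 weeks.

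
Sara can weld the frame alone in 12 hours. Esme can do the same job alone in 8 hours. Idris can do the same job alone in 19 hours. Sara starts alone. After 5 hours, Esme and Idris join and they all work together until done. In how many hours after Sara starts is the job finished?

123/17 hours

In the first 5 hours Sara alone does 5/12 of the job, leaving 7/12.
Once everyone is working, combined rate: 1/12 + 1/8 + 1/19 = (38 + 57 + 24)/456 = 119/456 per hour.
Remaining 7/12 at 119/456 per hour takes 38/17 hours.
Total from the start = 5 + 38/17 = 123/17 hours.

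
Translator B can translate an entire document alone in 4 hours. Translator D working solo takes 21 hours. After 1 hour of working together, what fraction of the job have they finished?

Combined rate: 1/4 + 1/21 = (21 + 4)/84 = 25/84 per hour.
In 1 hour they complete 1·25/84 = 25/84 of the job.

25/84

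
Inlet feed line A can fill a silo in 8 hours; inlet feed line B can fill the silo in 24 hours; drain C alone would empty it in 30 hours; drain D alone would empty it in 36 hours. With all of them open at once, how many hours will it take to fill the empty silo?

Net rate = 1/8 + 1/24 − 1/30 − 1/36 = (45 + 15 − 12 − 10)/360 = 38/360 = 19/180 per hour.
Filling time = 1 ÷ (19/180) = 180/19 hours.

180/19 hours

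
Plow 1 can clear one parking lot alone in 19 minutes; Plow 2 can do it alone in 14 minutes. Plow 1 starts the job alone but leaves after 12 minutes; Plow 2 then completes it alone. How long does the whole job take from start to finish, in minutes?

326/19 minutes

In 12 minutes Plow 1 does 12/19 of the job, leaving 7/19.
Plow 2 works at 1/14 per minute, so finishing takes 7/19 ÷ 1/14 = 98/19 minutes.
Total time = 12 + 98/19 = 326/19 minutes.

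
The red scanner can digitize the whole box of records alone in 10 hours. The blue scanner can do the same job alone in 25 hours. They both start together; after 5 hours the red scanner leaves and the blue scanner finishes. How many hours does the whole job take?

25/2 hours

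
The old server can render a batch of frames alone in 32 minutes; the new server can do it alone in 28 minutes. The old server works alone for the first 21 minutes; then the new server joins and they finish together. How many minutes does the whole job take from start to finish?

392/15 minutes

In 21 minutes the old server does 21/32 of the job, leaving 11/32.
The old server and the new server together work at 15/224 per minute, so finishing takes 11/32 ÷ 15/224 = 77/15 minutes.
Total time = 21 + 77/15 = 392/15 minutes.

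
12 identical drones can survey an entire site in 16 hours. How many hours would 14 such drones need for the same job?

96/7 hours

Total work is 12·16 = 192 drone-hours.
With 14 drones: 192/14 = 96/7 hours.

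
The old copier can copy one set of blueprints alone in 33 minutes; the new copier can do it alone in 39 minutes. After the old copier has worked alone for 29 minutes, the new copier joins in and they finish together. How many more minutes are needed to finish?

13/6 minutes

In 29 minutes the old copier does 29/33 of the job, leaving 4/33.
The old copier and the new copier together work at 8/143 per minute, so finishing takes 4/33 ÷ 8/143 = 13/6 minutes.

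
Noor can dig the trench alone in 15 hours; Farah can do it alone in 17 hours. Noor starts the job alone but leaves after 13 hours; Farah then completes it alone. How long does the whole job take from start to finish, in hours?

In 13 hours Noor does 13/15 of the job, leaving 2/15.
Farah works at 1/17 per hour, so finishing takes 2/15 ÷ 1/17 = 34/15 hours.
Total time = 13 + 34/15 = 229/15 hours.

229/15 hours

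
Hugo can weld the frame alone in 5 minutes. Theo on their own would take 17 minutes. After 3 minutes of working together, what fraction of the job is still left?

19/85

Combined rate: 1/5 + 1/17 = (17 + 5)/85 = 22/85 per minute.
In 3 minutes they complete 3·22/85 = 66/85 of the job.
So 19/85 remains.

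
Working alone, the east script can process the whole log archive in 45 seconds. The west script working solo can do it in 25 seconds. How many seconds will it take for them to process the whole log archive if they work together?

225/14 seconds

With two workers the combined time is the product over the sum: 45·25/(45+25) = 1125/70 = 225/14 seconds.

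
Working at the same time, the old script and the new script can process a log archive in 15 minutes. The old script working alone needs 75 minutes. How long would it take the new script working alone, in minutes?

75/4 minutes

Combined rate is 1/15 per minute.
Known contribution: 1/75 per minute.
So the new script's rate is 1/15 − 1/75 = 4/75, meaning 75/4 minutes alone.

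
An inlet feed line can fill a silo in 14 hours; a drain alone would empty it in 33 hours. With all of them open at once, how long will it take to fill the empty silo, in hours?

462/19 hours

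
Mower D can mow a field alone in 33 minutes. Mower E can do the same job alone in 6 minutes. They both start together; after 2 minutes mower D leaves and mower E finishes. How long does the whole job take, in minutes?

62/11 minutes

In the first 2 minutes the combined rate is 13/66, so 13/33 of the job is done, leaving 20/33.
After mower D leaves the rate is 1/6 per minute; the remaining 20/33 takes 40/11 minutes.
Total = 2 + 40/11 = 62/11 minutes.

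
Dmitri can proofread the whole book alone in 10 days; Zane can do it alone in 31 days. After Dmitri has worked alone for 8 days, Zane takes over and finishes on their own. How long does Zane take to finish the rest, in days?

In 8 days Dmitri does 8/10 = 4/5 of the job, leaving 1/5.
Zane works at 1/31 per day, so finishing takes 1/5 ÷ 1/31 = 31/5 days.

31/5 days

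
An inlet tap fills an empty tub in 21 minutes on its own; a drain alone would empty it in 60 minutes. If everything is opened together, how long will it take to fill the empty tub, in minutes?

Net rate = 1/21 − 1/60 = (20 − 7)/420 = 13/420 per minute.
Filling time = 1 ÷ (13/420) = 420/13 minutes.

420/13 minutes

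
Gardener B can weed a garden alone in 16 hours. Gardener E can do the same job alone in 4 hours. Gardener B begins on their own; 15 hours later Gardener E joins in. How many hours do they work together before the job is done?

In the first 15 hours Gardener B alone does 15/16 of the job, leaving 1/16.
Once everyone is working, combined rate: 1/16 + 1/4 = (1 + 4)/16 = 5/16 per hour.
Remaining 1/16 at 5/16 per hour takes 1/5 hours.

1/5 hours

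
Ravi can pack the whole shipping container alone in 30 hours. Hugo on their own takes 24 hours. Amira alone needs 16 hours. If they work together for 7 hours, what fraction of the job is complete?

77/80

Combined rate: 1/30 + 1/24 + 1/16 = (8 + 10 + 15)/240 = 33/240 = 11/80 per hour.
In 7 hours they complete 7·11/80 = 77/80 of the job.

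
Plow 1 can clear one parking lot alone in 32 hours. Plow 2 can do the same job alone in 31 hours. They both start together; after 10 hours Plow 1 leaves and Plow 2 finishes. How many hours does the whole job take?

In the first 10 hours the combined rate is 63/992, so 315/496 of the job is done, leaving 181/496.
After Plow 1 leaves the rate is 1/31 per hour; the remaining 181/496 takes 181/16 hours.
Total = 10 + 181/16 = 341/16 hours.

341/16 hours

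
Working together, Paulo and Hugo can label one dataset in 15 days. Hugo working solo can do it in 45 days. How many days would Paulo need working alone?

Combined rate is 1/15 per day.
Known contribution: 1/45 per day.
So Paulo's rate is 1/15 − 1/45 = 2/45, meaning 45/2 days alone.

45/2 days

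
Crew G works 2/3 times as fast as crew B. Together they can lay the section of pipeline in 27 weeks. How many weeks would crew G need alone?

135/2 weeks

Let crew B's rate be r; then crew G's rate is (2/3)r, so together (2/3 + 1)r = (5/3)r = 1/27.
Thus r = 1/45 per week.
Crew B alone: 45 weeks; crew G alone: 135/2 weeks.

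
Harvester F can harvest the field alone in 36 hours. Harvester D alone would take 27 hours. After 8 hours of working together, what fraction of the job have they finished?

Combined rate: 1/36 + 1/27 = (3 + 4)/108 = 7/108 per hour.
In 8 hours they complete 8·7/108 = 14/27 of the job.

14/27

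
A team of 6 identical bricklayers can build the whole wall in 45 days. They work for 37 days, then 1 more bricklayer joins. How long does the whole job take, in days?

One bricklayer does 1/270 of the job per day.
After 37 days with 6 bricklayers, 37/45 is done (8/45 left).
With 7 bricklayers the rate is 7/270, so the rest takes 8/45 ÷ 7/270 = 48/7 days.
Total = 37 + 48/7 = 307/7 days.

307/7 days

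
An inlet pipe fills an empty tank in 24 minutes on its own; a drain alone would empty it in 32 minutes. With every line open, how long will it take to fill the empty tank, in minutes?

96 minutes

Net rate = 1/24 − 1/32 = (4 − 3)/96 = 1/96 per minute.
Filling time = 1 ÷ (1/96) = 96 minutes.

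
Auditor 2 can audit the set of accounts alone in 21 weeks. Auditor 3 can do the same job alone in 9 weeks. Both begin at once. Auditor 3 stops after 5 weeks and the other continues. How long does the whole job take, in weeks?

In the first 5 weeks the combined rate is 10/63, so 50/63 of the job is done, leaving 13/63.
After Auditor 3 leaves the rate is 1/21 per week; the remaining 13/63 takes 13/3 weeks.
Total = 5 + 13/3 = 28/3 weeks.

28/3 weeks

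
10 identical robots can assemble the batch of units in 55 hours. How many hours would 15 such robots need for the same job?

110/3 hours

Total work is 10·55 = 550 robot-hours.
With 15 robots: 550/15 = 110/3 hours.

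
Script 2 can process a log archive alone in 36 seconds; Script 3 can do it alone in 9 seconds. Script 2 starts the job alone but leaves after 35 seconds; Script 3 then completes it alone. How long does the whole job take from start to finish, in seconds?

141/4 seconds

In 35 seconds Script 2 does 35/36 of the job, leaving 1/36.
Script 3 works at 1/9 per second, so finishing takes 1/36 ÷ 1/9 = 1/4 seconds.
Total time = 35 + 1/4 = 141/4 seconds.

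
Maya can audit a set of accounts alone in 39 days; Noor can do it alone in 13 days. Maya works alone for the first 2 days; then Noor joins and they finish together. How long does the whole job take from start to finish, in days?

In 2 days Maya does 2/39 of the job, leaving 37/39.
Maya and Noor together work at 4/39 per day, so finishing takes 37/39 ÷ 4/39 = 37/4 days.
Total time = 2 + 37/4 = 45/4 days.

45/4 days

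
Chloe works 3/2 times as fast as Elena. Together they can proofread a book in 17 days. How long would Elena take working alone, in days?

Let Elena's rate be r; then Chloe's rate is (3/2)r, so together (3/2 + 1)r = (5/2)r = 1/17.
Thus r = 2/85 per day.
Elena alone: 85/2 days; Chloe alone: 85/3 days.

85/2 days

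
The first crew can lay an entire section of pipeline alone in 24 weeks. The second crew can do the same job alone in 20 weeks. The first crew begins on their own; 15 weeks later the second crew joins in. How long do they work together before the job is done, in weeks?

In the first 15 weeks the first crew alone does 15/24 = 5/8 of the job, leaving 3/8.
Once everyone is working, combined rate: 1/24 + 1/20 = (5 + 6)/120 = 11/120 per week.
Remaining 3/8 at 11/120 per week takes 45/11 weeks.

45/11 weeks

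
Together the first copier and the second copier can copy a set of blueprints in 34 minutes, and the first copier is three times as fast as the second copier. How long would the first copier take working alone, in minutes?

136/3 minutes

Let the second copier's rate be r; then the first copier's rate is 3r, so together (3 + 1)r = 4r = 1/34.
Thus r = 1/136 per minute.
The second copier alone: 136 minutes; the first copier alone: 136/3 minutes.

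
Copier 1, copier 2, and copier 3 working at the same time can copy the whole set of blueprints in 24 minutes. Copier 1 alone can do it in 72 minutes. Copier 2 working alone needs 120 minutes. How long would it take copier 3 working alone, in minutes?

Combined rate is 1/24 per minute.
Known contribution: 1/72 + 1/120 = (5 + 3)/360 = 8/360 = 1/45 per minute.
So copier 3's rate is 1/24 − 1/45 = 7/360, meaning 360/7 minutes alone.

360/7 minutes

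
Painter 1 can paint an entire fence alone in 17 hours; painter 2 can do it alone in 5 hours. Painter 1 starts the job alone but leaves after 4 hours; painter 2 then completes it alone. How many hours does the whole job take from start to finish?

In 4 hours painter 1 does 4/17 of the job, leaving 13/17.
Painter 2 works at 1/5 per hour, so finishing takes 13/17 ÷ 1/5 = 65/17 hours.
Total time = 4 + 65/17 = 133/17 hours.

133/17 hours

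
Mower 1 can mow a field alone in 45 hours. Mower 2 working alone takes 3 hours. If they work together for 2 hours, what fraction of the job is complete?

Combined rate: 1/45 + 1/3 = (1 + 15)/45 = 16/45 per hour.
In 2 hours they complete 2·16/45 = 32/45 of the job.

32/45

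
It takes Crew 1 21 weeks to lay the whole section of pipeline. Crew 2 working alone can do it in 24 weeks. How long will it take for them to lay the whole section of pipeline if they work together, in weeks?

56/5 weeks

Combined rate: 1/21 + 1/24 = (8 + 7)/168 = 15/168 = 5/56 per week.
Time = 1 ÷ (5/56) = 56/5 weeks.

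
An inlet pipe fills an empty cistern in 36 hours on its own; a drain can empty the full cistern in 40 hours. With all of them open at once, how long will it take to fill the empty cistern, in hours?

360 hours

Net rate = 1/36 − 1/40 = (10 − 9)/360 = 1/360 per hour.
Filling time = 1 ÷ (1/360) = 360 hours.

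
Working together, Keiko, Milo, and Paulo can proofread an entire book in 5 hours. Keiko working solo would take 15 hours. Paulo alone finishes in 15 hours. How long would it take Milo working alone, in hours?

Combined rate is 1/5 per hour.
Known contribution: 1/15 + 1/15 = (1 + 1)/15 = 2/15 per hour.
So Milo's rate is 1/5 − 2/15 = 1/15, meaning 15 hours alone.

15 hours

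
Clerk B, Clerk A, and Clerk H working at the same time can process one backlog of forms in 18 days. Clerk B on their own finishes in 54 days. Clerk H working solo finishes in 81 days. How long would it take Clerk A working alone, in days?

81/2 days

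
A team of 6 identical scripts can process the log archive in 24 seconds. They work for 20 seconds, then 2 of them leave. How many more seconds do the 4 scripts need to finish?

6 seconds

One script does 1/144 of the job per second.
After 20 seconds with 6 scripts, 5/6 is done (1/6 left).
With 4 scripts the rate is 4/144 = 1/36, so the rest takes 1/6 ÷ 1/36 = 6 seconds.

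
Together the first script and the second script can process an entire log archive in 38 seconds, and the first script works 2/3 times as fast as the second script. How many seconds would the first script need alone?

Let the second script's rate be r; then the first script's rate is (2/3)r, so together (2/3 + 1)r = (5/3)r = 1/38.
Thus r = 3/190 per second.
The second script alone: 190/3 seconds; the first script alone: 95 seconds.

95 seconds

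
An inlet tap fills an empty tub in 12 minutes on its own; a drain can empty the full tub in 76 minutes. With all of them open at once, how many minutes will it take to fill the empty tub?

57/4 minutes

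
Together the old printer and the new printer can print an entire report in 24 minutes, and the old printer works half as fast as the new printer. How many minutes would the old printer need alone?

72 minutes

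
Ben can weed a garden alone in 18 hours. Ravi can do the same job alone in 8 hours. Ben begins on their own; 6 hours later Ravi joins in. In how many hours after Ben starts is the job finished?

In the first 6 hours Ben alone does 6/18 = 1/3 of the job, leaving 2/3.
Once everyone is working, combined rate: 1/18 + 1/8 = (4 + 9)/72 = 13/72 per hour.
Remaining 2/3 at 13/72 per hour takes 48/13 hours.
Total from the start = 6 + 48/13 = 126/13 hours.

126/13 hours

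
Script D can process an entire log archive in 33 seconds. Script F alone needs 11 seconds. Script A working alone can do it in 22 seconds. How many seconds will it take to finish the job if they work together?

Combined rate: 1/33 + 1/11 + 1/22 = (2 + 6 + 3)/66 = 11/66 = 1/6 per second.
Time = 1 ÷ (1/6) = 6 seconds.

6 seconds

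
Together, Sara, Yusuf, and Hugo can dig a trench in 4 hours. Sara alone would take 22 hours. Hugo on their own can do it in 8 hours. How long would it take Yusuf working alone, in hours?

Combined rate is 1/4 per hour.
Known contribution: 1/22 + 1/8 = (4 + 11)/88 = 15/88 per hour.
So Yusuf's rate is 1/4 − 15/88 = 7/88, meaning 88/7 hours alone.

88/7 hours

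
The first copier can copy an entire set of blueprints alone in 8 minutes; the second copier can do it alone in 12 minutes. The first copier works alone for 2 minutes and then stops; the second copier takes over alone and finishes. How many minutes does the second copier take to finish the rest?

9 minutes

In 2 minutes the first copier does 2/8 = 1/4 of the job, leaving 3/4.
The second copier works at 1/12 per minute, so finishing takes 3/4 ÷ 1/12 = 9 minutes.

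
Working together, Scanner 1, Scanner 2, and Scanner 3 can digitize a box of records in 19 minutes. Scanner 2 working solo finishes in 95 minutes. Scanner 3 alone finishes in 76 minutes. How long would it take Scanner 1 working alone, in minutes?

Combined rate is 1/19 per minute.
Known contribution: 1/95 + 1/76 = (4 + 5)/380 = 9/380 per minute.
So Scanner 1's rate is 1/19 − 9/380 = 11/380, meaning 380/11 minutes alone.

380/11 minutes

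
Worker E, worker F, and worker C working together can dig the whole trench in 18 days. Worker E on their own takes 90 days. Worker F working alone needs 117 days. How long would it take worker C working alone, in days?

195/7 days

Combined rate is 1/18 per day.
Known contribution: 1/90 + 1/117 = (13 + 10)/1170 = 23/1170 per day.
So worker C's rate is 1/18 − 23/1170 = 7/195, meaning 195/7 days alone.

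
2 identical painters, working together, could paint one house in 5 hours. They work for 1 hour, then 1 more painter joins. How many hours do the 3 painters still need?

8/3 hours

One painter does 1/10 of the job per hour.
After 1 hour with 2 painters, 1/5 is done (4/5 left).
With 3 painters the rate is 3/10, so the rest takes 4/5 ÷ 3/10 = 8/3 hours.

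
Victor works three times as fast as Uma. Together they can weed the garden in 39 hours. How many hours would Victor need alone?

52 hours

Let Uma's rate be r; then Victor's rate is 3r, so together (3 + 1)r = 4r = 1/39.
Thus r = 1/156 per hour.
Uma alone: 156 hours; Victor alone: 52 hours.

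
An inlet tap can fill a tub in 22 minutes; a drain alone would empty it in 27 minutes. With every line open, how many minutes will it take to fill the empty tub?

Net rate = 1/22 − 1/27 = (27 − 22)/594 = 5/594 per minute.
Filling time = 1 ÷ (5/594) = 594/5 minutes.

594/5 minutes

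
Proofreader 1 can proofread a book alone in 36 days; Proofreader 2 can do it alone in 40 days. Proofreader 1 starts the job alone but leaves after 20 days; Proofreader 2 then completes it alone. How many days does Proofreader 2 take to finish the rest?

160/9 days

In 20 days Proofreader 1 does 20/36 = 5/9 of the job, leaving 4/9.
Proofreader 2 works at 1/40 per day, so finishing takes 4/9 ÷ 1/40 = 160/9 days.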